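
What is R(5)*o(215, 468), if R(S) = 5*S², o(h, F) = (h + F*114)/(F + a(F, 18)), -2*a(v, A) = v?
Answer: 6695875/234 ≈ 28615.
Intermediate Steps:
a(v, A) = -v/2
o(h, F) = 2*(h + 114*F)/F (o(h, F) = (h + F*114)/(F - F/2) = (h + 114*F)/((F/2)) = (h + 114*F)*(2/F) = 2*(h + 114*F)/F)
R(5)*o(215, 468) = (5*5²)*(228 + 2*215/468) = (5*25)*(228 + 2*215*(1/468)) = 125*(228 + 215/234) = 125*(53567/234) = 6695875/234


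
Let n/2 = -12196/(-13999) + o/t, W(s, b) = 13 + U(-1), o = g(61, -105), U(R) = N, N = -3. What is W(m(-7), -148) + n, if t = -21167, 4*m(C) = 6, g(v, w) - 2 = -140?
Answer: 3483337518/296316833 ≈ 11.755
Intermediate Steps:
g(v, w) = -138 (g(v, w) = 2 - 140 = -138)
m(C) = 3/2 (m(C) = (¼)*6 = 3/2)
U(R) = -3
o = -138
W(s, b) = 10 (W(s, b) = 13 - 3 = 10)
n = 520169188/296316833 (n = 2*(-12196/(-13999) - 138/(-21167)) = 2*(-12196*(-1/13999) - 138*(-1/21167)) = 2*(12196/13999 + 138/21167) = 2*(260084594/296316833) = 520169188/296316833 ≈ 1.7554)
W(m(-7), -148) + n = 10 + 520169188/296316833 = 3483337518/296316833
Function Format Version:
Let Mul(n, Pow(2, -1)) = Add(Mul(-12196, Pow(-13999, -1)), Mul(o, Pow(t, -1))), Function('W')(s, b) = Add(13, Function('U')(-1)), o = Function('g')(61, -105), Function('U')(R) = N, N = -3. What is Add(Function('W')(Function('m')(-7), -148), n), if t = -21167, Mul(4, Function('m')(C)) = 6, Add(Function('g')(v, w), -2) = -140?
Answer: Rational(3483337518, 296316833) ≈ 11.755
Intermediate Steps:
Function('g')(v, w) = -138 (Function('g')(v, w) = Add(2, -140) = -138)
Function('m')(C) = Rational(3, 2) (Function('m')(C) = Mul(Rational(1, 4), 6) = Rational(3, 2))
Function('U')(R) = -3
o = -138
Function('W')(s, b) = 10 (Function('W')(s, b) = Add(13, -3) = 10)
n = Rational(520169188, 296316833) (n = Mul(2, Add(Mul(-12196, Pow(-13999, -1)), Mul(-138, Pow(-21167, -1)))) = Mul(2, Add(Mul(-12196, Rational(-1, 13999)), Mul(-138, Rational(-1, 21167)))) = Mul(2, Add(Rational(12196, 13999), Rational(138, 21167))) = Mul(2, Rational(260084594, 296316833)) = Rational(520169188, 296316833) ≈ 1.7554)
Add(Function('W')(Function('m')(-7), -148), n) = Add(10, Rational(520169188, 296316833)) = Rational(3483337518, 296316833)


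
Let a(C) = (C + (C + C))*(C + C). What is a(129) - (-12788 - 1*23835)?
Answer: 136469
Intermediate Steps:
a(C) = 6*C² (a(C) = (C + 2*C)*(2*C) = (3*C)*(2*C) = 6*C²)
a(129) - (-12788 - 1*23835) = 6*129² - (-12788 - 1*23835) = 6*16641 - (-12788 - 23835) = 99846 - 1*(-36623) = 99846 + 36623 = 136469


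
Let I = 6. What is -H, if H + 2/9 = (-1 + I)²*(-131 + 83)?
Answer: 10802/9 ≈ 1200.2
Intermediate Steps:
H = -10802/9 (H = -2/9 + (-1 + 6)²*(-131 + 83) = -2/9 + 5²*(-48) = -2/9 + 25*(-48) = -2/9 - 1200 = -10802/9 ≈ -1200.2)
-H = -1*(-10802/9) = 10802/9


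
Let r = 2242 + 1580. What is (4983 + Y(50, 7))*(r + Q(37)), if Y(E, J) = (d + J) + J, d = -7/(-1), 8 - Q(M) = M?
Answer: 18980172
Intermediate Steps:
Q(M) = 8 - M
r = 3822
d = 7 (d = -7*(-1) = 7)
Y(E, J) = 7 + 2*J (Y(E, J) = (7 + J) + J = 7 + 2*J)
(4983 + Y(50, 7))*(r + Q(37)) = (4983 + (7 + 2*7))*(3822 + (8 - 1*37)) = (4983 + (7 + 14))*(3822 + (8 - 37)) = (4983 + 21)*(3822 - 29) = 5004*3793 = 18980172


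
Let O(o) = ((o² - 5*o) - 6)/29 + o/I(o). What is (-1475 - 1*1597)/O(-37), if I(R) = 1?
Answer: -89088/475 ≈ -187.55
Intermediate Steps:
O(o) = -6/29 + o²/29 + 24*o/29 (O(o) = ((o² - 5*o) - 6)/29 + o/1 = (-6 + o² - 5*o)*(1/29) + o*1 = (-6/29 - 5*o/29 + o²/29) + o = -6/29 + o²/29 + 24*o/29)
(-1475 - 1*1597)/O(-37) = (-1475 - 1*1597)/(-6/29 + (1/29)*(-37)² + (24/29)*(-37)) = (-1475 - 1597)/(-6/29 + (1/29)*1369 - 888/29) = -3072/(-6/29 + 1369/29 - 888/29) = -3072/475/29 = -3072*29/475 = -89088/475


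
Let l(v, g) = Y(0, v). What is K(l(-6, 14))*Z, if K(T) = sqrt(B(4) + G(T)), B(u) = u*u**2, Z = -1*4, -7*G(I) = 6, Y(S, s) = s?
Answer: -4*sqrt(3094)/7 ≈ -31.785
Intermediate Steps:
l(v, g) = v
G(I) = -6/7 (G(I) = -1/7*6 = -6/7)
Z = -4
B(u) = u**3
K(T) = sqrt(3094)/7 (K(T) = sqrt(4**3 - 6/7) = sqrt(64 - 6/7) = sqrt(442/7) = sqrt(3094)/7)
K(l(-6, 14))*Z = (sqrt(3094)/7)*(-4) = -4*sqrt(3094)/7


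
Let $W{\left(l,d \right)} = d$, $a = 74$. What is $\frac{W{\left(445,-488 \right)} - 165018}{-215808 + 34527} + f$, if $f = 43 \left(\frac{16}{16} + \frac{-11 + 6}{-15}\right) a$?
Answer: $\frac{769280362}{181281} \approx 4243.6$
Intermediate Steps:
$f = \frac{12728}{3}$ ($f = 43 \left(\frac{16}{16} + \frac{-11 + 6}{-15}\right) 74 = 43 \left(16 \cdot \frac{1}{16} - - \frac{1}{3}\right) 74 = 43 \left(1 + \frac{1}{3}\right) 74 = 43 \cdot \frac{4}{3} \cdot 74 = \frac{172}{3} \cdot 74 = \frac{12728}{3} \approx 4242.7$)
$\frac{W{\left(445,-488 \right)} - 165018}{-215808 + 34527} + f = \frac{-488 - 165018}{-215808 + 34527} + \frac{12728}{3} = - \frac{165506}{-181281} + \frac{12728}{3} = \left(-165506\right) \left(- \frac{1}{181281}\right) + \frac{12728}{3} = \frac{165506}{181281} + \frac{12728}{3} = \frac{769280362}{181281}$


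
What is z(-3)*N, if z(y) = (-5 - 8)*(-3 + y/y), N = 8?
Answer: 208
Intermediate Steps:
z(y) = 26 (z(y) = -13*(-3 + 1) = -13*(-2) = 26)
z(-3)*N = 26*8 = 208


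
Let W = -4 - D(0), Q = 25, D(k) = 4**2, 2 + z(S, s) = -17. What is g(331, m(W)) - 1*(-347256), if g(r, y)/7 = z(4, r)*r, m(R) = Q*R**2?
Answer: 303233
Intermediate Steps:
z(S, s) = -19 (z(S, s) = -2 - 17 = -19)
D(k) = 16
W = -20 (W = -4 - 1*16 = -4 - 16 = -20)
m(R) = 25*R**2
g(r, y) = -133*r (g(r, y) = 7*(-19*r) = -133*r)
g(331, m(W)) - 1*(-347256) = -133*331 - 1*(-347256) = -44023 + 347256 = 303233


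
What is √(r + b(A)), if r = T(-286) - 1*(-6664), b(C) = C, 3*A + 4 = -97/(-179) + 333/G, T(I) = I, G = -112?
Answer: √1441461839223/15036 ≈ 79.849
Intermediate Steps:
A = -128935/60144 (A = -4/3 + (-97/(-179) + 333/(-112))/3 = -4/3 + (-97*(-1/179) + 333*(-1/112))/3 = -4/3 + (97/179 - 333/112)/3 = -4/3 + (⅓)*(-48743/20048) = -4/3 - 48743/60144 = -128935/60144 ≈ -2.1438)
r = 6378 (r = -286 - 1*(-6664) = -286 + 6664 = 6378)
√(r + b(A)) = √(6378 - 128935/60144) = √(383469497/60144) = √1441461839223/15036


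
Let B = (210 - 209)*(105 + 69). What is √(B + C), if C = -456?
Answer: I*√282 ≈ 16.793*I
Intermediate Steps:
B = 174 (B = 1*174 = 174)
√(B + C) = √(174 - 456) = √(-282) = I*√282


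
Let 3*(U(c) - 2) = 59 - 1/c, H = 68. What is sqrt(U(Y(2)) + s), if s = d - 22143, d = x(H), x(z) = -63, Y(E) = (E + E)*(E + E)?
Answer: I*sqrt(3194547)/12 ≈ 148.94*I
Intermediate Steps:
Y(E) = 4*E**2 (Y(E) = (2*E)*(2*E) = 4*E**2)
d = -63
U(c) = 65/3 - 1/(3*c) (U(c) = 2 + (59 - 1/c)/3 = 2 + (59/3 - 1/(3*c)) = 65/3 - 1/(3*c))
s = -22206 (s = -63 - 22143 = -22206)
sqrt(U(Y(2)) + s) = sqrt((-1 + 65*(4*2**2))/(3*((4*2**2))) - 22206) = sqrt((-1 + 65*(4*4))/(3*((4*4))) - 22206) = sqrt((1/3)*(-1 + 65*16)/16 - 22206) = sqrt((1/3)*(1/16)*(-1 + 1040) - 22206) = sqrt((1/3)*(1/16)*1039 - 22206) = sqrt(1039/48 - 22206) = sqrt(-1064849/48) = I*sqrt(3194547)/12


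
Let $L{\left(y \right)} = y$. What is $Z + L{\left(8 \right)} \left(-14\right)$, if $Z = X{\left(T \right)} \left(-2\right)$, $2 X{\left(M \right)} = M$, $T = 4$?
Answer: $-116$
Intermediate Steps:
$X{\left(M \right)} = \frac{M}{2}$
$Z = -4$ ($Z = \frac{1}{2} \cdot 4 \left(-2\right) = 2 \left(-2\right) = -4$)
$Z + L{\left(8 \right)} \left(-14\right) = -4 + 8 \left(-14\right) = -4 - 112 = -116$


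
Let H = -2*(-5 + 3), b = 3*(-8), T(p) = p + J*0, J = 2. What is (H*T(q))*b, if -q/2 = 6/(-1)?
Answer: -1152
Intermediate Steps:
q = 12 (q = -12/(-1) = -12*(-1) = -2*(-6) = 12)
T(p) = p (T(p) = p + 2*0 = p + 0 = p)
b = -24
H = 4 (H = -2*(-2) = 4)
(H*T(q))*b = (4*12)*(-24) = 48*(-24) = -1152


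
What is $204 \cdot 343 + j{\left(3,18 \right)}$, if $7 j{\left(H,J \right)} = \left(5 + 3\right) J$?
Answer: $\frac{489948}{7} \approx 69993.0$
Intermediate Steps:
$j{\left(H,J \right)} = \frac{8 J}{7}$ ($j{\left(H,J \right)} = \frac{\left(5 + 3\right) J}{7} = \frac{8 J}{7}$)
$204 \cdot 343 + j{\left(3,18 \right)} = 204 \cdot 343 + \frac{8}{7} \cdot 18 = 69972 + \frac{144}{7} = \frac{489948}{7}$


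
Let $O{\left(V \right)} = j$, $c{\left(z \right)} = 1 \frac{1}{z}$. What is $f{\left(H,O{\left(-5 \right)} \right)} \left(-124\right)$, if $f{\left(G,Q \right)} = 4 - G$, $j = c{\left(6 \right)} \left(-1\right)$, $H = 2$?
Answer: $-248$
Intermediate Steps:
$c{\left(z \right)} = \frac{1}{z}$
$j = - \frac{1}{6}$ ($j = \frac{1}{6} \left(-1\right) = - \frac{1}{6} \approx -0.16667$)
$O{\left(V \right)} = - \frac{1}{6}$
$f{\left(H,O{\left(-5 \right)} \right)} \left(-124\right) = \left(4 - 2\right) \left(-124\right) = 2 \left(-124\right) = -248$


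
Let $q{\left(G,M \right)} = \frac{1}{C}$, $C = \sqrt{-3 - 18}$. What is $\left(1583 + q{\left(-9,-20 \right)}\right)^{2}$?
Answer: $\frac{\left(33243 - i \sqrt{21}\right)^{2}}{441} \approx 2.5059 \cdot 10^{6} - 690.88 i$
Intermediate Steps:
$C = i \sqrt{21}$ ($C = \sqrt{-21} = i \sqrt{21} \approx 4.5826 i$)
$q{\left(G,M \right)} = - \frac{i \sqrt{21}}{21}$ ($q{\left(G,M \right)} = \frac{1}{i \sqrt{21}} = - \frac{i \sqrt{21}}{21}$)
$\left(1583 + q{\left(-9,-20 \right)}\right)^{2} = \left(1583 - \frac{i \sqrt{21}}{21}\right)^{2}$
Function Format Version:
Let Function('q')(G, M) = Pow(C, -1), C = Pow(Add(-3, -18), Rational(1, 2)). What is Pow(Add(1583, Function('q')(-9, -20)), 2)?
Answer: Mul(Rational(1, 441), Pow(Add(33243, Mul(-1, I, Pow(21, Rational(1, 2)))), 2)) ≈ Add(2.5059e+6, Mul(-690.88, I))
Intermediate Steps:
C = Mul(I, Pow(21, Rational(1, 2))) (C = Pow(-21, Rational(1, 2)) = Mul(I, Pow(21, Rational(1, 2))) ≈ Mul(4.5826, I))
Function('q')(G, M) = Mul(Rational(-1, 21), I, Pow(21, Rational(1, 2))) (Function('q')(G, M) = Pow(Mul(I, Pow(21, Rational(1, 2))), -1) = Mul(Rational(-1, 21), I, Pow(21, Rational(1, 2))))
Pow(Add(1583, Function('q')(-9, -20)), 2) = Pow(Add(1583, Mul(Rational(-1, 21), I, Pow(21, Rational(1, 2)))), 2)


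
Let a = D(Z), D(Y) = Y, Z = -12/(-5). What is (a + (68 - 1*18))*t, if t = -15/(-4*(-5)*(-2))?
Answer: 393/20 ≈ 19.650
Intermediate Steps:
Z = 12/5 (Z = -12*(-⅕) = 12/5 ≈ 2.4000)
a = 12/5 ≈ 2.4000
t = 3/8 (t = -15/(20*(-2)) = -15/(-40) = -15*(-1/40) = 3/8 ≈ 0.37500)
(a + (68 - 1*18))*t = (12/5 + (68 - 1*18))*(3/8) = (12/5 + (68 - 18))*(3/8) = (12/5 + 50)*(3/8) = (262/5)*(3/8) = 393/20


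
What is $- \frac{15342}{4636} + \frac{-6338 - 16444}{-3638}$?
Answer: $\frac{12450789}{4216442} \approx 2.9529$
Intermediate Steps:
$- \frac{15342}{4636} + \frac{-6338 - 16444}{-3638} = \left(-15342\right) \frac{1}{4636} + \left(-6338 - 16444\right) \left(- \frac{1}{3638}\right) = - \frac{7671}{2318} - - \frac{11391}{1819} = - \frac{7671}{2318} + \frac{11391}{1819} = \frac{12450789}{4216442}$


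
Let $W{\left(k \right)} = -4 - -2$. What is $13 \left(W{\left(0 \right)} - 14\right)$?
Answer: $-208$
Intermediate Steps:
$W{\left(k \right)} = -2$ ($W{\left(k \right)} = -4 + 2 = -2$)
$13 \left(W{\left(0 \right)} - 14\right) = 13 \left(-2 - 14\right) = 13 \left(-16\right) = -208$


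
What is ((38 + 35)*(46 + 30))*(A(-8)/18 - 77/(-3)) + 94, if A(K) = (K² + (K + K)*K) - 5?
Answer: 1801172/9 ≈ 2.0013e+5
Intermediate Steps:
A(K) = -5 + 3*K² (A(K) = (K² + (2*K)*K) - 5 = (K² + 2*K²) - 5 = 3*K² - 5 = -5 + 3*K²)
((38 + 35)*(46 + 30))*(A(-8)/18 - 77/(-3)) + 94 = ((38 + 35)*(46 + 30))*((-5 + 3*(-8)²)/18 - 77/(-3)) + 94 = (73*76)*((-5 + 3*64)*(1/18) - 77*(-⅓)) + 94 = 5548*((-5 + 192)*(1/18) + 77/3) + 94 = 5548*(187*(1/18) + 77/3) + 94 = 5548*(187/18 + 77/3) + 94 = 5548*(649/18) + 94 = 1800326/9 + 94 = 1801172/9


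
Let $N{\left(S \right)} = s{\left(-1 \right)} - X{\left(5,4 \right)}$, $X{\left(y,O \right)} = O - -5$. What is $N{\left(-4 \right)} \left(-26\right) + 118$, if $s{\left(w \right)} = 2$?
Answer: $300$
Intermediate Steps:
$X{\left(y,O \right)} = 5 + O$ ($X{\left(y,O \right)} = O + 5 = 5 + O$)
$N{\left(S \right)} = -7$ ($N{\left(S \right)} = 2 - \left(5 + 4\right) = 2 - 9 = -7$)
$N{\left(-4 \right)} \left(-26\right) + 118 = \left(-7\right) \left(-26\right) + 118 = 182 + 118 = 300$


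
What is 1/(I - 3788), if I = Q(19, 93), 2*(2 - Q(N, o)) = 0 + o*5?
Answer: -2/8037 ≈ -0.00024885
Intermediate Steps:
Q(N, o) = 2 - 5*o/2 (Q(N, o) = 2 - (0 + o*5)/2 = 2 - (0 + 5*o)/2 = 2 - 5*o/2)
I = -461/2 (I = 2 - 5/2*93 = 2 - 465/2 = -461/2 ≈ -230.50)
1/(I - 3788) = 1/(-461/2 - 3788) = 1/(-8037/2) = -2/8037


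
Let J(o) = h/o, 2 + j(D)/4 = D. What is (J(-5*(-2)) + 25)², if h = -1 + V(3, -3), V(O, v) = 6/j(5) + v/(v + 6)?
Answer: 247009/400 ≈ 617.52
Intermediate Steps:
j(D) = -8 + 4*D
V(O, v) = ½ + v/(6 + v) (V(O, v) = 6/(-8 + 4*5) + v/(v + 6) = 6/(-8 + 20) + v/(6 + v) = 6/12 + v/(6 + v) = 6*(1/12) + v/(6 + v) = ½ + v/(6 + v))
h = -3/2 (h = -1 + 3*(2 - 3)/(2*(6 - 3)) = -1 + (3/2)*(-1)/3 = -1 + (3/2)*(⅓)*(-1) = -1 - ½ = -3/2 ≈ -1.5000)
J(o) = -3/(2*o)
(J(-5*(-2)) + 25)² = (-3/(2*((-5*(-2)))) + 25)² = (-3/2/10 + 25)² = (-3/2*⅒ + 25)² = (-3/20 + 25)² = (497/20)² = 247009/400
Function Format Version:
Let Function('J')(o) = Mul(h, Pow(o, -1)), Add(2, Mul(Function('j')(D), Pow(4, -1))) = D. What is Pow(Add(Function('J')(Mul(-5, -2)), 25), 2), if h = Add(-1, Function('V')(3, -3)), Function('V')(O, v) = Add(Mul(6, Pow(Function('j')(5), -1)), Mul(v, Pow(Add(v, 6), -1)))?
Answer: Rational(247009, 400) ≈ 617.52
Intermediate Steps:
Function('j')(D) = Add(-8, Mul(4, D))
Function('V')(O, v) = Add(Rational(1, 2), Mul(v, Pow(Add(6, v), -1))) (Function('V')(O, v) = Add(Mul(6, Pow(Add(-8, Mul(4, 5)), -1)), Mul(v, Pow(Add(v, 6), -1))) = Add(Mul(6, Pow(Add(-8, 20), -1)), Mul(v, Pow(Add(6, v), -1))) = Add(Mul(6, Pow(12, -1)), Mul(v, Pow(Add(6, v), -1))) = Add(Mul(6, Rational(1, 12)), Mul(v, Pow(Add(6, v), -1))) = Add(Rational(1, 2), Mul(v, Pow(Add(6, v), -1))))
h = Rational(-3, 2) (h = Add(-1, Mul(Rational(3, 2), Pow(Add(6, -3), -1), Add(2, -3))) = Add(-1, Mul(Rational(3, 2), Pow(3, -1), -1)) = Add(-1, Mul(Rational(3, 2), Rational(1, 3), -1)) = Add(-1, Rational(-1, 2)) = Rational(-3, 2) ≈ -1.5000)
Function('J')(o) = Mul(Rational(-3, 2), Pow(o, -1))
Pow(Add(Function('J')(Mul(-5, -2)), 25), 2) = Pow(Add(Mul(Rational(-3, 2), Pow(Mul(-5, -2), -1)), 25), 2) = Pow(Add(Mul(Rational(-3, 2), Pow(10, -1)), 25), 2) = Pow(Add(Mul(Rational(-3, 2), Rational(1, 10)), 25), 2) = Pow(Add(Rational(-3, 20), 25), 2) = Pow(Rational(497, 20), 2) = Rational(247009, 400)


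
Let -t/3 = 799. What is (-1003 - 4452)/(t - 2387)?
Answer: 5455/4784 ≈ 1.1403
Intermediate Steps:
t = -2397 (t = -3*799 = -2397)
(-1003 - 4452)/(t - 2387) = (-1003 - 4452)/(-2397 - 2387) = -5455/(-4784) = -5455*(-1/4784) = 5455/4784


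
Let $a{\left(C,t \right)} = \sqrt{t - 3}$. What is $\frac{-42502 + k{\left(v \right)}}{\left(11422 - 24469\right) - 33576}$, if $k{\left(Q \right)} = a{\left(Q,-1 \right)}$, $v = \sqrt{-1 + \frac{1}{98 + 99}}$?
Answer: $\frac{42502}{46623} - \frac{2 i}{46623} \approx 0.91161 - 4.2897 \cdot 10^{-5} i$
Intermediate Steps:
$v = \frac{14 i \sqrt{197}}{197}$ ($v = \sqrt{-1 + \frac{1}{197}} = \sqrt{- \frac{196}{197}} = \frac{14 i \sqrt{197}}{197} \approx 0.99746 i$)
$a{\left(C,t \right)} = \sqrt{-3 + t}$
$k{\left(Q \right)} = 2 i$ ($k{\left(Q \right)} = \sqrt{-3 - 1} = \sqrt{-4} = 2 i$)
$\frac{-42502 + k{\left(v \right)}}{\left(11422 - 24469\right) - 33576} = \frac{-42502 + 2 i}{\left(11422 - 24469\right) - 33576} = \frac{-42502 + 2 i}{-13047 - 33576} = \frac{-42502 + 2 i}{-46623} = \left(-42502 + 2 i\right) \left(- \frac{1}{46623}\right) = \frac{42502}{46623} - \frac{2 i}{46623}$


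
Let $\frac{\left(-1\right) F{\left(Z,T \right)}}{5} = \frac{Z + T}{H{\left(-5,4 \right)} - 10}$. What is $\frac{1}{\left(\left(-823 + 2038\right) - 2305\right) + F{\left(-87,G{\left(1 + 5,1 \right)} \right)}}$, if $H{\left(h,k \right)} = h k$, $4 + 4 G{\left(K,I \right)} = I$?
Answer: $- \frac{8}{8837} \approx -0.00090528$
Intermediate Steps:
$G{\left(K,I \right)} = -1 + \frac{I}{4}$
$F{\left(Z,T \right)} = \frac{T}{6} + \frac{Z}{6}$ ($F{\left(Z,T \right)} = - 5 \frac{Z + T}{\left(-5\right) 4 - 10} = - 5 \frac{T + Z}{-20 - 10} = - 5 \frac{T + Z}{-30} = - 5 \left(T + Z\right) \left(- \frac{1}{30}\right) = - 5 \left(- \frac{T}{30} - \frac{Z}{30}\right) = \frac{T}{6} + \frac{Z}{6}$)
$\frac{1}{\left(\left(-823 + 2038\right) - 2305\right) + F{\left(-87,G{\left(1 + 5,1 \right)} \right)}} = \frac{1}{\left(\left(-823 + 2038\right) - 2305\right) + \left(\frac{-1 + \frac{1}{4} \cdot 1}{6} + \frac{1}{6} \left(-87\right)\right)} = \frac{1}{\left(1215 - 2305\right) - \left(\frac{29}{2} - \frac{-1 + \frac{1}{4}}{6}\right)} = \frac{1}{-1090 + \left(\frac{1}{6} \left(- \frac{3}{4}\right) - \frac{29}{2}\right)} = \frac{1}{-1090 - \frac{117}{8}} = \frac{1}{- \frac{8837}{8}} = - \frac{8}{8837}$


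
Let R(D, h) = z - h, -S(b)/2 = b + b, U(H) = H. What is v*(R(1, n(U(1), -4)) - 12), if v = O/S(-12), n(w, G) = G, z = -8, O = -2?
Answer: ⅔ ≈ 0.66667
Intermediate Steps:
S(b) = -4*b (S(b) = -2*(b + b) = -4*b)
R(D, h) = -8 - h
v = -1/24 (v = -2/((-4*(-12))) = -2/48 = -2*1/48 = -1/24 ≈ -0.041667)
v*(R(1, n(U(1), -4)) - 12) = -((-8 - 1*(-4)) - 12)/24 = -((-8 + 4) - 12)/24 = -(-4 - 12)/24 = -1/24*(-16) = ⅔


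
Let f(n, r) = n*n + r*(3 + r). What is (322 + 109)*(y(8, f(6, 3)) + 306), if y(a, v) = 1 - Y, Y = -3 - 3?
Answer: 134903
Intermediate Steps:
Y = -6
f(n, r) = n² + r*(3 + r)
y(a, v) = 7 (y(a, v) = 1 - 1*(-6) = 1 + 6 = 7)
(322 + 109)*(y(8, f(6, 3)) + 306) = (322 + 109)*(7 + 306) = 431*313 = 134903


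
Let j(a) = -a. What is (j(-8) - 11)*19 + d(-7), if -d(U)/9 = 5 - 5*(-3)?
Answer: -237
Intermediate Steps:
d(U) = -180 (d(U) = -9*(5 - 5*(-3)) = -9*(5 + 15) = -9*20 = -180)
(j(-8) - 11)*19 + d(-7) = (-1*(-8) - 11)*19 - 180 = (8 - 11)*19 - 180 = -3*19 - 180 = -57 - 180 = -237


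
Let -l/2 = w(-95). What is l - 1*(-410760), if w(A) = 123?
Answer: 410514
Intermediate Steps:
l = -246 (l = -2*123 = -246)
l - 1*(-410760) = -246 - 1*(-410760) = -246 + 410760 = 410514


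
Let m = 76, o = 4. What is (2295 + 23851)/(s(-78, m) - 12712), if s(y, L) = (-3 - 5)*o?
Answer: -13073/6372 ≈ -2.0516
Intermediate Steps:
s(y, L) = -32 (s(y, L) = (-3 - 5)*4 = -8*4 = -32)
(2295 + 23851)/(s(-78, m) - 12712) = (2295 + 23851)/(-32 - 12712) = 26146/(-12744) = 26146*(-1/12744) = -13073/6372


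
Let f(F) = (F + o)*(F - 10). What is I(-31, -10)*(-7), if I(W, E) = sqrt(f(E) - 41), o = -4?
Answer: -7*sqrt(239) ≈ -108.22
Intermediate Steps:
f(F) = (-10 + F)*(-4 + F) (f(F) = (F - 4)*(F - 10) = (-4 + F)*(-10 + F) = (-10 + F)*(-4 + F))
I(W, E) = sqrt(-1 + E**2 - 14*E) (I(W, E) = sqrt((40 + E**2 - 14*E) - 41) = sqrt(-1 + E**2 - 14*E))
I(-31, -10)*(-7) = sqrt(-1 + (-10)**2 - 14*(-10))*(-7) = sqrt(-1 + 100 + 140)*(-7) = sqrt(239)*(-7) = -7*sqrt(239)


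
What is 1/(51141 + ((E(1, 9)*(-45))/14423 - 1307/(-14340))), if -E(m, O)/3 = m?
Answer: 206825820/10577300047381 ≈ 1.9554e-5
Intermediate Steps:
E(m, O) = -3*m
1/(51141 + ((E(1, 9)*(-45))/14423 - 1307/(-14340))) = 1/(51141 + ((-3*1*(-45))/14423 - 1307/(-14340))) = 1/(51141 + (-3*(-45)*(1/14423) - 1307*(-1/14340))) = 1/(51141 + (135*(1/14423) + 1307/14340)) = 1/(51141 + (135/14423 + 1307/14340)) = 1/(51141 + 20786761/206825820) = 1/(10577300047381/206825820) = 206825820/10577300047381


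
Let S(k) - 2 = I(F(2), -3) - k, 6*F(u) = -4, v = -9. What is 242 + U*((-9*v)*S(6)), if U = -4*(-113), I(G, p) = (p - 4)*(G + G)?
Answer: 195506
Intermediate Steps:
F(u) = -⅔ (F(u) = (⅙)*(-4) = -⅔)
I(G, p) = 2*G*(-4 + p) (I(G, p) = (-4 + p)*(2*G) = 2*G*(-4 + p))
U = 452
S(k) = 34/3 - k (S(k) = 2 + (2*(-⅔)*(-4 - 3) - k) = 2 + (2*(-⅔)*(-7) - k) = 2 + (28/3 - k) = 34/3 - k)
242 + U*((-9*v)*S(6)) = 242 + 452*((-9*(-9))*(34/3 - 1*6)) = 242 + 452*(81*(34/3 - 6)) = 242 + 452*(81*(16/3)) = 242 + 452*432 = 242 + 195264 = 195506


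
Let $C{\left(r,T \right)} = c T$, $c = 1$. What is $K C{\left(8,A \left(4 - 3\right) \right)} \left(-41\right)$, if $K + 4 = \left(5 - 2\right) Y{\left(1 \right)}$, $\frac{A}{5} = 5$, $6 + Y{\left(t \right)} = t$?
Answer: $19475$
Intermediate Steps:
$Y{\left(t \right)} = -6 + t$
$A = 25$ ($A = 5 \cdot 5 = 25$)
$K = -19$ ($K = -4 + \left(5 - 2\right) \left(-6 + 1\right) = -4 + \left(5 - 2\right) \left(-5\right) = -4 + 3 \left(-5\right) = -4 - 15 = -19$)
$C{\left(r,T \right)} = T$ ($C{\left(r,T \right)} = 1 T = T$)
$K C{\left(8,A \left(4 - 3\right) \right)} \left(-41\right) = - 19 \cdot 25 \left(4 - 3\right) \left(-41\right) = - 19 \cdot 25 \cdot 1 \left(-41\right) = \left(-19\right) 25 \left(-41\right) = \left(-475\right) \left(-41\right) = 19475$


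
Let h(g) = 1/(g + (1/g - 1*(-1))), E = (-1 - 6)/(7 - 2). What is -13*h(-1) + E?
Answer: 58/5 ≈ 11.600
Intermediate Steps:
E = -7/5 ≈ -1.4000
h(g) = 1/(1 + g + 1/g) (h(g) = 1/(g + (1/g + 1)) = 1/(g + (1 + 1/g)) = 1/(1 + g + 1/g))
-13*h(-1) + E = -(-13)/(1 - 1 + (-1)²) - 7/5 = -(-13)/(1 - 1 + 1) - 7/5 = -(-13)/1 - 7/5 = -(-13) - 7/5 = -13*(-1) - 7/5 = 13 - 7/5 = 58/5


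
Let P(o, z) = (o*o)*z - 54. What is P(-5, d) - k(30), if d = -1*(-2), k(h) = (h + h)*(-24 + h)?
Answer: -364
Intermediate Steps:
k(h) = 2*h*(-24 + h) (k(h) = (2*h)*(-24 + h) = 2*h*(-24 + h))
d = 2
P(o, z) = -54 + z*o**2 (P(o, z) = o**2*z - 54 = z*o**2 - 54 = -54 + z*o**2)
P(-5, d) - k(30) = (-54 + 2*(-5)**2) - 2*30*(-24 + 30) = (-54 + 2*25) - 2*30*6 = (-54 + 50) - 1*360 = -4 - 360 = -364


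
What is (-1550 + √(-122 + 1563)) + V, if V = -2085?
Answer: -3635 + √1441 ≈ -3597.0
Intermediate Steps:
(-1550 + √(-122 + 1563)) + V = (-1550 + √(-122 + 1563)) - 2085 = (-1550 + √1441) - 2085 = -3635 + √1441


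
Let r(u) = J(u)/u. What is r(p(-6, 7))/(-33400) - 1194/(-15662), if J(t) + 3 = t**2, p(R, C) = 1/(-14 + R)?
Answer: 389406631/5231108000 ≈ 0.074441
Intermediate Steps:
J(t) = -3 + t**2
r(u) = (-3 + u**2)/u
r(p(-6, 7))/(-33400) - 1194/(-15662) = (1/(-14 - 6) - 3/(1/(-14 - 6)))/(-33400) - 1194/(-15662) = (1/(-20) - 3/(1/(-20)))*(-1/33400) - 1194*(-1/15662) = (-1/20 - 3/(-1/20))*(-1/33400) + 597/7831 = (-1/20 - 3*(-20))*(-1/33400) + 597/7831 = (-1/20 + 60)*(-1/33400) + 597/7831 = (1199/20)*(-1/33400) + 597/7831 = -1199/668000 + 597/7831 = 389406631/5231108000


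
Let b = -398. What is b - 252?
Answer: -650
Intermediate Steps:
b - 252 = -398 - 252 = -650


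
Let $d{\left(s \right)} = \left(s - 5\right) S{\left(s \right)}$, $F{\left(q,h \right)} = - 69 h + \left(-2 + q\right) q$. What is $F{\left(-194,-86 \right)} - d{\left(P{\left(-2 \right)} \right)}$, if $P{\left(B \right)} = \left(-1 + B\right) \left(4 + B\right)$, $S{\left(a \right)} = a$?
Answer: $43892$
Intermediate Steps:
$F{\left(q,h \right)} = - 69 h + q \left(-2 + q\right)$
$d{\left(s \right)} = s \left(-5 + s\right)$ ($d{\left(s \right)} = \left(s - 5\right) s = \left(-5 + s\right) s = s \left(-5 + s\right)$)
$F{\left(-194,-86 \right)} - d{\left(P{\left(-2 \right)} \right)} = \left(\left(-194\right)^{2} - -5934 - -388\right) - \left(-4 + \left(-2\right)^{2} + 3 \left(-2\right)\right) \left(-5 + \left(-4 + \left(-2\right)^{2} + 3 \left(-2\right)\right)\right) = \left(37636 + 5934 + 388\right) - \left(-4 + 4 - 6\right) \left(-5 - 6\right) = 43958 - - 6 \left(-5 - 6\right) = 43958 - \left(-6\right) \left(-11\right) = 43958 - 66 = 43892$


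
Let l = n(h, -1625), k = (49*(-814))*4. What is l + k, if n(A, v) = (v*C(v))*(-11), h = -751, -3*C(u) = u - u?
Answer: -159544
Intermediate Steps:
C(u) = 0 (C(u) = -(u - u)/3 = -⅓*0 = 0)
k = -159544 (k = -39886*4 = -159544)
n(A, v) = 0 (n(A, v) = (v*0)*(-11) = 0*(-11) = 0)
l = 0
l + k = 0 - 159544 = -159544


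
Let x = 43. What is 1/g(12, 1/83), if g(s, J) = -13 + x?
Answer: 1/30 ≈ 0.033333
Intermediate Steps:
g(s, J) = 30 (g(s, J) = -13 + 43 = 30)
1/g(12, 1/83) = 1/30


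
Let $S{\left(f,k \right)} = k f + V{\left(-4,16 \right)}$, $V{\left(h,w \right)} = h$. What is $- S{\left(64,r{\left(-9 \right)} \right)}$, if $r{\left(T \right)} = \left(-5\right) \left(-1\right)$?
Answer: $-316$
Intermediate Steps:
$r{\left(T \right)} = 5$
$S{\left(f,k \right)} = -4 + f k$ ($S{\left(f,k \right)} = k f - 4 = f k - 4 = -4 + f k$)
$- S{\left(64,r{\left(-9 \right)} \right)} = - (-4 + 64 \cdot 5) = - (-4 + 320) = \left(-1\right) 316 = -316$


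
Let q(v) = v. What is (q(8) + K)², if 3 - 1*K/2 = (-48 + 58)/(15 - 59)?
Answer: 25281/121 ≈ 208.93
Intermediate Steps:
K = 71/11 (K = 6 - 2*(-48 + 58)/(15 - 59) = 6 - 20/(-44) = 6 - 20*(-1)/44 = 6 - 2*(-5/22) = 6 + 5/11 = 71/11 ≈ 6.4545)
(q(8) + K)² = (8 + 71/11)² = (159/11)² = 25281/121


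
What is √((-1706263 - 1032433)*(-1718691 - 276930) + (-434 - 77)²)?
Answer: √5465399511337 ≈ 2.3378e+6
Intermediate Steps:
√((-1706263 - 1032433)*(-1718691 - 276930) + (-434 - 77)²) = √(-2738696*(-1995621) + (-511)²) = √(5465399250216 + 261121) = √5465399511337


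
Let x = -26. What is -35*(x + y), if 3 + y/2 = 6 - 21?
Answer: 2170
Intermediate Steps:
y = -36 (y = -6 + 2*(6 - 21) = -6 + 2*(-15) = -6 - 30 = -36)
-35*(x + y) = -35*(-26 - 36) = -35*(-62) = 2170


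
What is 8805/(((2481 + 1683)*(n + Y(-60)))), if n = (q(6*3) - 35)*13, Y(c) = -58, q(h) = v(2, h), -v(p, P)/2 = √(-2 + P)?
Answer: -2935/856396 ≈ -0.0034272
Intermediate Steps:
v(p, P) = -2*√(-2 + P)
q(h) = -2*√(-2 + h)
n = -559 (n = (-2*√(-2 + 6*3) - 35)*13 = (-2*√(-2 + 18) - 35)*13 = (-2*√16 - 35)*13 = (-2*4 - 35)*13 = (-8 - 35)*13 = -43*13 = -559)
8805/(((2481 + 1683)*(n + Y(-60)))) = 8805/(((2481 + 1683)*(-559 - 58))) = 8805/((4164*(-617))) = 8805/(-2569188) = 8805*(-1/2569188) = -2935/856396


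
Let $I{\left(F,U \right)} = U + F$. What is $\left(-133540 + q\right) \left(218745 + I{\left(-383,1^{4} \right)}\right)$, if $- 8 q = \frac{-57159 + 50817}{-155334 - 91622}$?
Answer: $- \frac{28805141177865553}{987824} \approx -2.916 \cdot 10^{10}$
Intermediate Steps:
$I{\left(F,U \right)} = F + U$
$q = - \frac{3171}{987824}$ ($q = - \frac{\left(-57159 + 50817\right) \frac{1}{-155334 - 91622}}{8} = - \frac{\left(-6342\right) \frac{1}{-246956}}{8} = - \frac{\left(-6342\right) \left(- \frac{1}{246956}\right)}{8} = \left(- \frac{1}{8}\right) \frac{3171}{123478} = - \frac{3171}{987824} \approx -0.0032101$)
$\left(-133540 + q\right) \left(218745 + I{\left(-383,1^{4} \right)}\right) = \left(-133540 - \frac{3171}{987824}\right) \left(218745 - \left(383 - 1^{4}\right)\right) = - \frac{131914020131 \left(218745 + \left(-383 + 1\right)\right)}{987824} = - \frac{131914020131 \left(218745 - 382\right)}{987824} = \left(- \frac{131914020131}{987824}\right) 218363 = - \frac{28805141177865553}{987824}$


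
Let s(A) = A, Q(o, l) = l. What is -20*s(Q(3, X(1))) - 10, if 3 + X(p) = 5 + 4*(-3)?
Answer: 190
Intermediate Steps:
X(p) = -10 (X(p) = -3 + (5 + 4*(-3)) = -3 + (5 - 12) = -3 - 7 = -10)
-20*s(Q(3, X(1))) - 10 = -20*(-10) - 10 = 200 - 10 = 190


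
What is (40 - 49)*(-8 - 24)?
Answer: 288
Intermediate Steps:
(40 - 49)*(-8 - 24) = -9*(-32) = 288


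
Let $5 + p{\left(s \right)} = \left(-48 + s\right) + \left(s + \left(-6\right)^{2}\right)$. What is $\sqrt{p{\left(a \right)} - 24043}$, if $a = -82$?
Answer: $4 i \sqrt{1514} \approx 155.64 i$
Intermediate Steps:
$p{\left(s \right)} = -17 + 2 s$ ($p{\left(s \right)} = -5 + \left(\left(-48 + s\right) + \left(s + \left(-6\right)^{2}\right)\right) = -5 + \left(\left(-48 + s\right) + \left(s + 36\right)\right) = -5 + \left(\left(-48 + s\right) + \left(36 + s\right)\right) = -5 + \left(-12 + 2 s\right) = -17 + 2 s$)
$\sqrt{p{\left(a \right)} - 24043} = \sqrt{\left(-17 + 2 \left(-82\right)\right) - 24043} = \sqrt{\left(-17 - 164\right) - 24043} = \sqrt{-181 - 24043} = \sqrt{-24224} = 4 i \sqrt{1514}$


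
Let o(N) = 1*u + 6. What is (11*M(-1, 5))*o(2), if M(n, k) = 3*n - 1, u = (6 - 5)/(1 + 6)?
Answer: -1892/7 ≈ -270.29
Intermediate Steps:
u = ⅐ (u = 1/7 = 1*(⅐) = ⅐ ≈ 0.14286)
o(N) = 43/7 (o(N) = 1*(⅐) + 6 = ⅐ + 6 = 43/7)
M(n, k) = -1 + 3*n
(11*M(-1, 5))*o(2) = (11*(-1 + 3*(-1)))*(43/7) = (11*(-1 - 3))*(43/7) = (11*(-4))*(43/7) = -44*43/7 = -1892/7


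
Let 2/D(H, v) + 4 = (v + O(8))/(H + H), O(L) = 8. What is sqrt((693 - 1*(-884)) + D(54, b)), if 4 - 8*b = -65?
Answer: sqrt(17408010689)/3323 ≈ 39.705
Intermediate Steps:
b = 69/8 (b = 1/2 - 1/8*(-65) = 1/2 + 65/8 = 69/8 ≈ 8.6250)
D(H, v) = 2/(-4 + (8 + v)/(2*H)) (D(H, v) = 2/(-4 + (v + 8)/(H + H)) = 2/(-4 + (8 + v)/((2*H))) = 2/(-4 + (8 + v)*(1/(2*H))) = 2/(-4 + (8 + v)/(2*H)))
sqrt((693 - 1*(-884)) + D(54, b)) = sqrt((693 - 1*(-884)) + 4*54/(8 + 69/8 - 8*54)) = sqrt((693 + 884) + 4*54/(8 + 69/8 - 432)) = sqrt(1577 + 4*54/(-3323/8)) = sqrt(1577 + 4*54*(-8/3323)) = sqrt(1577 - 1728/3323) = sqrt(5238643/3323) = sqrt(17408010689)/3323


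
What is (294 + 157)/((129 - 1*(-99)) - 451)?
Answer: -451/223 ≈ -2.0224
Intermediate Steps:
(294 + 157)/((129 - 1*(-99)) - 451) = 451/((129 + 99) - 451) = 451/(228 - 451) = 451/(-223) = 451*(-1/223) = -451/223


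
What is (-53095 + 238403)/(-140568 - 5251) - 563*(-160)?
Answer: 13135190212/145819 ≈ 90079.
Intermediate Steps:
(-53095 + 238403)/(-140568 - 5251) - 563*(-160) = 185308/(-145819) + 90080 = 185308*(-1/145819) + 90080 = -185308/145819 + 90080 = 13135190212/145819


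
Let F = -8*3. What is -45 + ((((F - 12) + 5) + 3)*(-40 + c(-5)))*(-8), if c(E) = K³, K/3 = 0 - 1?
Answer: -15053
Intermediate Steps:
K = -3 (K = 3*(0 - 1) = 3*(-1) = -3)
F = -24
c(E) = -27 (c(E) = (-3)³ = -27)
-45 + ((((F - 12) + 5) + 3)*(-40 + c(-5)))*(-8) = -45 + ((((-24 - 12) + 5) + 3)*(-40 - 27))*(-8) = -45 + (((-36 + 5) + 3)*(-67))*(-8) = -45 + ((-31 + 3)*(-67))*(-8) = -45 - 28*(-67)*(-8) = -45 + 1876*(-8) = -45 - 15008 = -15053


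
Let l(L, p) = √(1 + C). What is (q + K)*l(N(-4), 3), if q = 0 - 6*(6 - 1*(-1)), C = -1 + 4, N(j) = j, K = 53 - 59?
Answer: -96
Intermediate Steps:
K = -6
C = 3
q = -42 (q = 0 - 6*(6 + 1) = 0 - 6*7 = 0 - 42 = -42)
l(L, p) = 2 (l(L, p) = √(1 + 3) = √4 = 2)
(q + K)*l(N(-4), 3) = (-42 - 6)*2 = -48*2 = -96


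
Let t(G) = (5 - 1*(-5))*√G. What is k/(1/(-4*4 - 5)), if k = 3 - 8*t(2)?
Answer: -63 + 1680*√2 ≈ 2312.9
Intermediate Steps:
t(G) = 10*√G (t(G) = (5 + 5)*√G = 10*√G)
k = 3 - 80*√2 ≈ -110.14
k/(1/(-4*4 - 5)) = (3 - 80*√2)/(1/(-4*4 - 5)) = (3 - 80*√2)/(1/(-16 - 5)) = (3 - 80*√2)/(1/(-21)) = (3 - 80*√2)/(-1/21) = -21*(3 - 80*√2) = -63 + 1680*√2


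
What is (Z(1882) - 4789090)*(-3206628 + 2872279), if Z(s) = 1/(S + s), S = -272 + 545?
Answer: 3450645159609201/2155 ≈ 1.6012e+12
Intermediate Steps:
S = 273
Z(s) = 1/(273 + s)
(Z(1882) - 4789090)*(-3206628 + 2872279) = (1/(273 + 1882) - 4789090)*(-3206628 + 2872279) = (1/2155 - 4789090)*(-334349) = -10320488949/2155*(-334349) = 3450645159609201/2155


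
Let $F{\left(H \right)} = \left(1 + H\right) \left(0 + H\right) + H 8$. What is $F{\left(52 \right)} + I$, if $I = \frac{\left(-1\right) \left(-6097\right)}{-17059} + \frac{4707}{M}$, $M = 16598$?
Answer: $\frac{128302276173}{40449326} \approx 3171.9$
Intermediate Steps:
$F{\left(H \right)} = 8 H + H \left(1 + H\right)$ ($F{\left(H \right)} = \left(1 + H\right) H + 8 H = H \left(1 + H\right) + 8 H = 8 H + H \left(1 + H\right)$)
$I = - \frac{2985899}{40449326}$ ($I = \frac{\left(-1\right) \left(-6097\right)}{-17059} + \frac{4707}{16598} = 6097 \left(- \frac{1}{17059}\right) + 4707 \cdot \frac{1}{16598} = - \frac{871}{2437} + \frac{4707}{16598} = - \frac{2985899}{40449326} \approx -0.073818$)
$F{\left(52 \right)} + I = 52 \left(9 + 52\right) - \frac{2985899}{40449326} = 52 \cdot 61 - \frac{2985899}{40449326} = 3172 - \frac{2985899}{40449326} = \frac{128302276173}{40449326}$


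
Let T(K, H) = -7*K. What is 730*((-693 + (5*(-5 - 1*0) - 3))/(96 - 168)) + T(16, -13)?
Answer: 259133/36 ≈ 7198.1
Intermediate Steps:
730*((-693 + (5*(-5 - 1*0) - 3))/(96 - 168)) + T(16, -13) = 730*((-693 + (5*(-5 - 1*0) - 3))/(96 - 168)) - 7*16 = 730*((-693 + (5*(-5 + 0) - 3))/(-72)) - 112 = 730*((-693 + (5*(-5) - 3))*(-1/72)) - 112 = 730*((-693 + (-25 - 3))*(-1/72)) - 112 = 730*((-693 - 28)*(-1/72)) - 112 = 730*(-721*(-1/72)) - 112 = 730*(721/72) - 112 = 263165/36 - 112 = 259133/36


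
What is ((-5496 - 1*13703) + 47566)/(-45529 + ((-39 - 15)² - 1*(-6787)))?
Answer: -28367/35826 ≈ -0.79180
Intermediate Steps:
((-5496 - 1*13703) + 47566)/(-45529 + ((-39 - 15)² - 1*(-6787))) = ((-5496 - 13703) + 47566)/(-45529 + ((-54)² + 6787)) = (-19199 + 47566)/(-45529 + (2916 + 6787)) = 28367/(-45529 + 9703) = 28367/(-35826) = 28367*(-1/35826) = -28367/35826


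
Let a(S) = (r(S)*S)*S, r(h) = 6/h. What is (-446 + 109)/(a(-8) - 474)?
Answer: 337/522 ≈ 0.64559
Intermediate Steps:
a(S) = 6*S (a(S) = ((6/S)*S)*S = 6*S)
(-446 + 109)/(a(-8) - 474) = (-446 + 109)/(6*(-8) - 474) = -337/(-48 - 474) = -337/(-522) = -337*(-1/522) = 337/522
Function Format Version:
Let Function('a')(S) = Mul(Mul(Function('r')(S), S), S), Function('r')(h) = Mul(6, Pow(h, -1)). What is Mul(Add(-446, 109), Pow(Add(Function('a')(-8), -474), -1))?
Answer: Rational(337, 522) ≈ 0.64559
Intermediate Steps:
Function('a')(S) = Mul(6, S) (Function('a')(S) = Mul(Mul(Mul(6, Pow(S, -1)), S), S) = Mul(6, S))
Mul(Add(-446, 109), Pow(Add(Function('a')(-8), -474), -1)) = Mul(Add(-446, 109), Pow(Add(Mul(6, -8), -474), -1)) = Mul(-337, Pow(Add(-48, -474), -1)) = Mul(-337, Pow(-522, -1)) = Mul(-337, Rational(-1, 522)) = Rational(337, 522)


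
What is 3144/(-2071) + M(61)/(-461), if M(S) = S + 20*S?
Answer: -4102335/954731 ≈ -4.2969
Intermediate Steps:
M(S) = 21*S
3144/(-2071) + M(61)/(-461) = 3144/(-2071) + (21*61)/(-461) = 3144*(-1/2071) + 1281*(-1/461) = -3144/2071 - 1281/461 = -4102335/954731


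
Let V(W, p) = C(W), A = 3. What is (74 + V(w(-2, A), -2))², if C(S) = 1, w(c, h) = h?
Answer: 5625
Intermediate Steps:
V(W, p) = 1
(74 + V(w(-2, A), -2))² = (74 + 1)² = 75² = 5625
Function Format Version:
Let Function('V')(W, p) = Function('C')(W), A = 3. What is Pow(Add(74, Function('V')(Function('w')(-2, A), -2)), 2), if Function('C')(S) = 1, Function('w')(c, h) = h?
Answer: 5625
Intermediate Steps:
Function('V')(W, p) = 1
Pow(Add(74, Function('V')(Function('w')(-2, A), -2)), 2) = Pow(Add(74, 1), 2) = Pow(75, 2) = 5625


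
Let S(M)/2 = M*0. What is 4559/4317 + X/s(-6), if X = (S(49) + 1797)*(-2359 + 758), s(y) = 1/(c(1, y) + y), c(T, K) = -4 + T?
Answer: 111779969000/4317 ≈ 2.5893e+7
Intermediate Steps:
S(M) = 0 (S(M) = 2*(M*0) = 2*0 = 0)
s(y) = 1/(-3 + y) (s(y) = 1/((-4 + 1) + y) = 1/(-3 + y))
X = -2876997 (X = (0 + 1797)*(-2359 + 758) = 1797*(-1601) = -2876997)
4559/4317 + X/s(-6) = 4559/4317 - 2876997/(1/(-3 - 6)) = 4559*(1/4317) - 2876997/(1/(-9)) = 4559/4317 - 2876997/(-1/9) = 4559/4317 - 2876997*(-9) = 4559/4317 + 25892973 = 111779969000/4317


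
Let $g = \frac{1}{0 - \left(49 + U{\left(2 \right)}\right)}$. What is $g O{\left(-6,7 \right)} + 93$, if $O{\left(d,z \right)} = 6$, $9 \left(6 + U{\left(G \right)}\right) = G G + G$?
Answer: $\frac{12165}{131} \approx 92.863$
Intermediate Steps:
$U{\left(G \right)} = -6 + \frac{G}{9} + \frac{G^{2}}{9}$ ($U{\left(G \right)} = -6 + \frac{G G + G}{9} = -6 + \frac{G^{2} + G}{9} = -6 + \frac{G + G^{2}}{9} = -6 + \left(\frac{G}{9} + \frac{G^{2}}{9}\right) = -6 + \frac{G}{9} + \frac{G^{2}}{9}$)
$g = - \frac{3}{131}$ ($g = \frac{1}{0 - \left(43 + \frac{2}{9} + \frac{4}{9}\right)} = \frac{1}{0 - \left(\frac{389}{9} + \frac{4}{9}\right)} = \frac{1}{0 - \frac{131}{3}} = \frac{1}{- \frac{131}{3}} = - \frac{3}{131} \approx -0.022901$)
$g O{\left(-6,7 \right)} + 93 = \left(- \frac{3}{131}\right) 6 + 93 = - \frac{18}{131} + 93 = \frac{12165}{131}$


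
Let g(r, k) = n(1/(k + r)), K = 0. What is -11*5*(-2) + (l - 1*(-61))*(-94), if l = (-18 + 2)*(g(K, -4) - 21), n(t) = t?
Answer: -37584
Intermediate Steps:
g(r, k) = 1/(k + r)
l = 340 (l = (-18 + 2)*(1/(-4 + 0) - 21) = -16*(1/(-4) - 21) = -16*(-¼ - 21) = -16*(-85/4) = 340)
-11*5*(-2) + (l - 1*(-61))*(-94) = -11*5*(-2) + (340 - 1*(-61))*(-94) = -55*(-2) + (340 + 61)*(-94) = 110 + 401*(-94) = 110 - 37694 = -37584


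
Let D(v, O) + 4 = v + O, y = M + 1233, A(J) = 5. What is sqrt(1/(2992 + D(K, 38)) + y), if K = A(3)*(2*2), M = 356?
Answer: sqrt(14742929370)/3046 ≈ 39.862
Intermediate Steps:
y = 1589 (y = 356 + 1233 = 1589)
K = 20 (K = 5*(2*2) = 5*4 = 20)
D(v, O) = -4 + O + v (D(v, O) = -4 + (v + O) = -4 + (O + v) = -4 + O + v)
sqrt(1/(2992 + D(K, 38)) + y) = sqrt(1/(2992 + (-4 + 38 + 20)) + 1589) = sqrt(1/(2992 + 54) + 1589) = sqrt(1/3046 + 1589) = sqrt(4840095/3046) = sqrt(14742929370)/3046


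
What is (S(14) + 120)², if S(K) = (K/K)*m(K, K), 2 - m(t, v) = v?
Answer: 11664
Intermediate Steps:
m(t, v) = 2 - v
S(K) = 2 - K (S(K) = (K/K)*(2 - K) = 1*(2 - K) = 2 - K)
(S(14) + 120)² = ((2 - 1*14) + 120)² = ((2 - 14) + 120)² = (-12 + 120)² = 108² = 11664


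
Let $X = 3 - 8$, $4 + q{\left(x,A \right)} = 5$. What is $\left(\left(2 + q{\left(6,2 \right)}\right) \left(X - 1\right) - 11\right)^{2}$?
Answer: $841$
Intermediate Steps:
$q{\left(x,A \right)} = 1$ ($q{\left(x,A \right)} = -4 + 5 = 1$)
$X = -5$ ($X = 3 - 8 = -5$)
$\left(\left(2 + q{\left(6,2 \right)}\right) \left(X - 1\right) - 11\right)^{2} = \left(\left(2 + 1\right) \left(-5 - 1\right) - 11\right)^{2} = \left(3 \left(-6\right) - 11\right)^{2} = \left(-18 - 11\right)^{2} = \left(-29\right)^{2} = 841$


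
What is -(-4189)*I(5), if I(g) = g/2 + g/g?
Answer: 29323/2 ≈ 14662.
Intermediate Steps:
I(g) = 1 + g/2 (I(g) = g*(½) + 1 = g/2 + 1 = 1 + g/2)
-(-4189)*I(5) = -(-4189)*(1 + (½)*5) = -(-4189)*(1 + 5/2) = -(-4189)*7/2 = -4189*(-7/2) = 29323/2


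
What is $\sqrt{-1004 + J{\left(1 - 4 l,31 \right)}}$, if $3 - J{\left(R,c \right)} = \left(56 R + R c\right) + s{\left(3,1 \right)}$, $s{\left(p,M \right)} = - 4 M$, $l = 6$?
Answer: $2 \sqrt{251} \approx 31.686$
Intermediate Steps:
$J{\left(R,c \right)} = 7 - 56 R - R c$ ($J{\left(R,c \right)} = 3 - \left(\left(56 R + R c\right) - 4\right) = 3 - \left(-4 + 56 R + R c\right) = 7 - 56 R - R c$)
$\sqrt{-1004 + J{\left(1 - 4 l,31 \right)}} = \sqrt{-1004 - \left(-7 + 56 \left(1 - 24\right) + \left(1 - 24\right) 31\right)} = \sqrt{-1004 - \left(-1295 - 713\right)} = \sqrt{-1004 + \left(7 + 1288 + 713\right)} = \sqrt{-1004 + 2008} = \sqrt{1004} = 2 \sqrt{251}$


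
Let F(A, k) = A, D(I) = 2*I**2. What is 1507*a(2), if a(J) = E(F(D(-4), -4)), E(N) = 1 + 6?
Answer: 10549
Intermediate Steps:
E(N) = 7
a(J) = 7
1507*a(2) = 1507*7 = 10549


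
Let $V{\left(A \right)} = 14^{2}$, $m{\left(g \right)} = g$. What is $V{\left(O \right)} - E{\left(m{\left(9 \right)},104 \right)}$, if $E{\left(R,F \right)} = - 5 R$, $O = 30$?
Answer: $241$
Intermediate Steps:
$V{\left(A \right)} = 196$
$V{\left(O \right)} - E{\left(m{\left(9 \right)},104 \right)} = 196 - \left(-5\right) 9 = 196 - -45 = 196 + 45 = 241$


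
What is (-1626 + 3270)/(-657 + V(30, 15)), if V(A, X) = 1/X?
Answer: -12330/4927 ≈ -2.5025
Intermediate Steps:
(-1626 + 3270)/(-657 + V(30, 15)) = (-1626 + 3270)/(-657 + 1/15) = 1644/(-657 + 1/15) = 1644/(-9854/15) = 1644*(-15/9854) = -12330/4927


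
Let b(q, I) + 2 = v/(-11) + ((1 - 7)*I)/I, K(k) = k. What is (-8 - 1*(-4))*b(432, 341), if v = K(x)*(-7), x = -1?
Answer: 380/11 ≈ 34.545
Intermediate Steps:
v = 7 (v = -1*(-7) = 7)
b(q, I) = -95/11 (b(q, I) = -2 + (7/(-11) + ((1 - 7)*I)/I) = -2 + (7*(-1/11) + (-6*I)/I) = -2 + (-7/11 - 6) = -2 - 73/11 = -95/11)
(-8 - 1*(-4))*b(432, 341) = (-8 - 1*(-4))*(-95/11) = (-8 + 4)*(-95/11) = -4*(-95/11) = 380/11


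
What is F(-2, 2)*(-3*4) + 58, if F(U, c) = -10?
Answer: 178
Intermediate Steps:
F(-2, 2)*(-3*4) + 58 = -(-30)*4 + 58 = -10*(-12) + 58 = 120 + 58 = 178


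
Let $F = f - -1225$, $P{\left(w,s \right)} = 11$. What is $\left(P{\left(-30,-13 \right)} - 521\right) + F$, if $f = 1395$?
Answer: $2110$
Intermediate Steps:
$F = 2620$ ($F = 1395 - -1225 = 1395 + 1225 = 2620$)
$\left(P{\left(-30,-13 \right)} - 521\right) + F = \left(11 - 521\right) + 2620 = -510 + 2620 = 2110$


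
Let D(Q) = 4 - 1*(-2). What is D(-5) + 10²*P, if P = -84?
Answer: -8394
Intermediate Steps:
D(Q) = 6 (D(Q) = 4 + 2 = 6)
D(-5) + 10²*P = 6 + 10²*(-84) = 6 + 100*(-84) = 6 - 8400 = -8394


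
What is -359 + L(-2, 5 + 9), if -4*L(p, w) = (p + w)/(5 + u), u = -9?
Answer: -1433/4 ≈ -358.25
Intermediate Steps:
L(p, w) = p/16 + w/16 (L(p, w) = -(p + w)/(4*(5 - 9)) = -(p + w)/(4*(-4)) = -(p + w)*(-1)/(4*4) = -(-p/4 - w/4)/4 = p/16 + w/16)
-359 + L(-2, 5 + 9) = -359 + ((1/16)*(-2) + (5 + 9)/16) = -359 + (-⅛ + (1/16)*14) = -359 + (-⅛ + 7/8) = -359 + ¾ = -1433/4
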